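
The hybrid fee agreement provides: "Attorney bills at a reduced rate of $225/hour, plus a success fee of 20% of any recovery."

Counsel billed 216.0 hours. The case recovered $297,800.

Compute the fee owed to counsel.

$108,160.00

Hourly: 216.0 × $225 = $48,600.00
Success fee: 20% of $297,800 = $59,560.00
Total: $48,600.00 + $59,560.00 = $108,160.00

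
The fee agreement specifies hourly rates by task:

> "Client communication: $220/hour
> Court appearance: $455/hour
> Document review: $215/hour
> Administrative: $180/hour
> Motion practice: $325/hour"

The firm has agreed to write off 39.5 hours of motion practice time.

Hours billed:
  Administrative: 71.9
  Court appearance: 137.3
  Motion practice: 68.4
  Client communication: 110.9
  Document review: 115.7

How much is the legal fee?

$134,079.50

Client communication: 110.9 × $220 = $24,398.00
Court appearance: 137.3 × $455 = $62,471.50
Document review: 115.7 × $215 = $24,875.50
Administrative: 71.9 × $180 = $12,942.00
Motion practice: 68.4 × $325 = $22,230.00
Subtotal: $146,917.00
Write-off: 39.5 × $325 = $12,837.50
Total: $146,917.00 − $12,837.50 = $134,079.50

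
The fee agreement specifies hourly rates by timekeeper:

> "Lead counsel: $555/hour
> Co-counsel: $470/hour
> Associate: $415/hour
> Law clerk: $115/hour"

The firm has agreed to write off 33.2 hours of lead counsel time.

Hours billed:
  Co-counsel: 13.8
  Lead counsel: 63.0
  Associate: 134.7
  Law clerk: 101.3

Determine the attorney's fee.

Lead counsel: 63.0 × $555 = $34,965.00
Co-counsel: 13.8 × $470 = $6,486.00
Associate: 134.7 × $415 = $55,900.50
Law clerk: 101.3 × $115 = $11,649.50
Subtotal: $109,001.00
Write-off: 33.2 × $555 = $18,426.00
Total: $109,001.00 − $18,426.00 = $90,575.00

$90,575.00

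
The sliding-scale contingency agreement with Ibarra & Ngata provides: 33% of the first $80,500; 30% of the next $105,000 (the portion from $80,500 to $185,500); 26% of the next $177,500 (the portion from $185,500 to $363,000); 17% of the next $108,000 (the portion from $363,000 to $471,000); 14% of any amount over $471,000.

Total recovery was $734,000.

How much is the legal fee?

First $80,500 at 33% = $26,565.00
Next $105,000 at 30% = $31,500.00
Next $177,500 at 26% = $46,150.00
Next $108,000 at 17% = $18,360.00
Remaining $263,000 at 14% = $36,820.00
Fee: $26,565.00 + $31,500.00 + $46,150.00 + $18,360.00 + $36,820.00 = $159,395.00

$159,395.00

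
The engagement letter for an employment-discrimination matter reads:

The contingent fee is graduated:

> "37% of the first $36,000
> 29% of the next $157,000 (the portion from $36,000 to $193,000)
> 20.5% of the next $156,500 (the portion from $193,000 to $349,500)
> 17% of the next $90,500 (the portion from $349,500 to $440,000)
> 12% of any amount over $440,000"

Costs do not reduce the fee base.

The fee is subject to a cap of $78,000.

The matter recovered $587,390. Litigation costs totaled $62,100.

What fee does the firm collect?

$78,000.00

Fee base is the gross recovery, $587,390; costs are reimbursed separately.
First $36,000 at 37% = $13,320.00
Next $157,000 at 29% = $45,530.00
Next $156,500 at 20.5% = $32,082.50
Next $90,500 at 17% = $15,385.00
Remaining $147,390 at 12% = $17,686.80
Fee: $13,320.00 + $45,530.00 + $32,082.50 + $15,385.00 + $17,686.80 = $124,004.30
$124,004.30 exceeds the $78,000 cap, so the fee is capped at $78,000.00.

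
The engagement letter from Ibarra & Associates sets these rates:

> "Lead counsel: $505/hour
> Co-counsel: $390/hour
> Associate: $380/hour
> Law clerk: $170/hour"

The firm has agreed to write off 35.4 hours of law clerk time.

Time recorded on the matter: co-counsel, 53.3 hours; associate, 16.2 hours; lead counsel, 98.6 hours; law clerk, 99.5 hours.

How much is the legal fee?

$87,633.00

Lead counsel: 98.6 × $505 = $49,793.00
Co-counsel: 53.3 × $390 = $20,787.00
Associate: 16.2 × $380 = $6,156.00
Law clerk: 99.5 × $170 = $16,915.00
Subtotal: $93,651.00
Write-off: 35.4 × $170 = $6,018.00
Total: $93,651.00 − $6,018.00 = $87,633.00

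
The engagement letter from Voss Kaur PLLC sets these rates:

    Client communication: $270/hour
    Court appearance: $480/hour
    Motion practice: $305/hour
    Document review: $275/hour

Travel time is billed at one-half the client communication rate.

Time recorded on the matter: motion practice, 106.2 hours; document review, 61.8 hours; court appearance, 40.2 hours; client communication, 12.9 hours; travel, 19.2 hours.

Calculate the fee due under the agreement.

$74,757.00

Client communication: 12.9 × $270 = $3,483.00
Court appearance: 40.2 × $480 = $19,296.00
Motion practice: 106.2 × $305 = $32,391.00
Document review: 61.8 × $275 = $16,995.00
Subtotal: $3,483.00 + $19,296.00 + $32,391.00 + $16,995.00 = $72,165.00
Travel: 19.2 × ($270 ÷ 2) = 19.2 × $135.00 = $2,592.00
Total: $72,165.00 + $2,592.00 = $74,757.00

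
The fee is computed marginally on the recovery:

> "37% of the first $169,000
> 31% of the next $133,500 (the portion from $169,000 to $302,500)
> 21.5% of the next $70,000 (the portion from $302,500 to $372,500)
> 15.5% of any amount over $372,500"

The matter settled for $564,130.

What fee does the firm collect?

First $169,000 at 37% = $62,530.00
Next $133,500 at 31% = $41,385.00
Next $70,000 at 21.5% = $15,050.00
Remaining $191,630 at 15.5% = $29,702.65
Fee: $62,530.00 + $41,385.00 + $15,050.00 + $29,702.65 = $148,667.65

$148,667.65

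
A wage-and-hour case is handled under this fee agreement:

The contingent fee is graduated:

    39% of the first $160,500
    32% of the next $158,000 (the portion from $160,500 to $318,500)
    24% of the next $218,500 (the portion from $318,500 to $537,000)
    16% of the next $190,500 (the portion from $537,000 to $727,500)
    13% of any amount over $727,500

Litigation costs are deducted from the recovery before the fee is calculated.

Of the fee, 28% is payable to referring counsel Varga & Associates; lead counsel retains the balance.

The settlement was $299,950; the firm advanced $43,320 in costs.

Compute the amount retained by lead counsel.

Fee base (net of costs): $299,950 − $43,320 = $256,630
First $160,500 at 39% = $62,595.00
Remaining $96,130 at 32% = $30,761.60
Fee: $62,595.00 + $30,761.60 = $93,356.60
Referral share: 28% of $93,356.60 = $26,139.85; lead counsel retains $93,356.60 − $26,139.85 = $67,216.75.

$67,216.75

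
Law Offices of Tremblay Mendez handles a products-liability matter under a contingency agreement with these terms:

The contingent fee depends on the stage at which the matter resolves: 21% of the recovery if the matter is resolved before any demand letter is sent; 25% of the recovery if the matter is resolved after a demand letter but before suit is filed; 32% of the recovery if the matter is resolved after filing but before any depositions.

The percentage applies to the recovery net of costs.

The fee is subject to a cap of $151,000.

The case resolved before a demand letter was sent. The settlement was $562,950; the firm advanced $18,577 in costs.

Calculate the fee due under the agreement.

$114,318.33

Fee base (net of costs): $562,950 − $18,577 = $544,373
The matter resolved before a demand letter was sent, so the 21% rate applies.
$544,373 × 21% = $114,318.33
$114,318.33 is under the $151,000 cap.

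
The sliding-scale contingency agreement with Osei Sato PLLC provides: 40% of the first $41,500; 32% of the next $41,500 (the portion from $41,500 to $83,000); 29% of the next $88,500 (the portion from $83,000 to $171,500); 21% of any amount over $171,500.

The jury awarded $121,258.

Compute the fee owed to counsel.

$40,974.82

First $41,500 at 40% = $16,600.00
Next $41,500 at 32% = $13,280.00
Remaining $38,258 at 29% = $11,094.82
Fee: $16,600.00 + $13,280.00 + $11,094.82 = $40,974.82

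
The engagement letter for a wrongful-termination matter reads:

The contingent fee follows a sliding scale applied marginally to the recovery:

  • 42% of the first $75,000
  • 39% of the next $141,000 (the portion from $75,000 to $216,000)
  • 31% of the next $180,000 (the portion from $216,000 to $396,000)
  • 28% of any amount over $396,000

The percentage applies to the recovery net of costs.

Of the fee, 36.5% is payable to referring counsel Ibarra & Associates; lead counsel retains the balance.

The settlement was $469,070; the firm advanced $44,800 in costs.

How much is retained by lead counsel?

Fee base (net of costs): $469,070 − $44,800 = $424,270
First $75,000 at 42% = $31,500.00
Next $141,000 at 39% = $54,990.00
Next $180,000 at 31% = $55,800.00
Remaining $28,270 at 28% = $7,915.60
Fee: $31,500.00 + $54,990.00 + $55,800.00 + $7,915.60 = $150,205.60
Referral share: 36.5% of $150,205.60 = $54,825.04; lead counsel retains $150,205.60 − $54,825.04 = $95,380.56.

$95,380.56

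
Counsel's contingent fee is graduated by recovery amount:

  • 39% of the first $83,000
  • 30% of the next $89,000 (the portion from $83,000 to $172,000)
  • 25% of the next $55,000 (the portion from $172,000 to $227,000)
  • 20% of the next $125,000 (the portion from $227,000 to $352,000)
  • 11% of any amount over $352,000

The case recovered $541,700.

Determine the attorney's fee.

First $83,000 at 39% = $32,370.00
Next $89,000 at 30% = $26,700.00
Next $55,000 at 25% = $13,750.00
Next $125,000 at 20% = $25,000.00
Remaining $189,700 at 11% = $20,867.00
Fee: $32,370.00 + $26,700.00 + $13,750.00 + $25,000.00 + $20,867.00 = $118,687.00

$118,687.00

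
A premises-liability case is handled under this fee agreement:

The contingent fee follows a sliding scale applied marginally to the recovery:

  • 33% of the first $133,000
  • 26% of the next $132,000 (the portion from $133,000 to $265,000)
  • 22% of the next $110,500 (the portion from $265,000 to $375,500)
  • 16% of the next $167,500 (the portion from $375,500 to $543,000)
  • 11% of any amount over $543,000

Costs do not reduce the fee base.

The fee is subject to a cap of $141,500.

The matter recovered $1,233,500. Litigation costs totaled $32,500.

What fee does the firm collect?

Fee base is the gross recovery, $1,233,500; costs are reimbursed separately.
First $133,000 at 33% = $43,890.00
Next $132,000 at 26% = $34,320.00
Next $110,500 at 22% = $24,310.00
Next $167,500 at 16% = $26,800.00
Remaining $690,500 at 11% = $75,955.00
Fee: $43,890.00 + $34,320.00 + $24,310.00 + $26,800.00 + $75,955.00 = $205,275.00
$205,275.00 exceeds the $141,500 cap, so the fee is capped at $141,500.00.

$141,500.00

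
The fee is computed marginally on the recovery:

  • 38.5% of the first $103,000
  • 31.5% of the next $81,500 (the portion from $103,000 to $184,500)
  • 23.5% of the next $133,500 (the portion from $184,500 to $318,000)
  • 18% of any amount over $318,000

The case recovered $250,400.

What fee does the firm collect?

$80,814.00

First $103,000 at 38.5% = $39,655.00
Next $81,500 at 31.5% = $25,672.50
Remaining $65,900 at 23.5% = $15,486.50
Fee: $39,655.00 + $25,672.50 + $15,486.50 = $80,814.00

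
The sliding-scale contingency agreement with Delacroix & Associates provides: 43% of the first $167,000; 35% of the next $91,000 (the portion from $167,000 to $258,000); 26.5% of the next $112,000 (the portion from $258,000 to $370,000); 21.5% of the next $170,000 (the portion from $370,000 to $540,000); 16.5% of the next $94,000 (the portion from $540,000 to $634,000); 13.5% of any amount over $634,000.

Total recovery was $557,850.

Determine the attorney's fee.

First $167,000 at 43% = $71,810.00
Next $91,000 at 35% = $31,850.00
Next $112,000 at 26.5% = $29,680.00
Next $170,000 at 21.5% = $36,550.00
Remaining $17,850 at 16.5% = $2,945.25
Fee: $71,810.00 + $31,850.00 + $29,680.00 + $36,550.00 + $2,945.25 = $172,835.25

$172,835.25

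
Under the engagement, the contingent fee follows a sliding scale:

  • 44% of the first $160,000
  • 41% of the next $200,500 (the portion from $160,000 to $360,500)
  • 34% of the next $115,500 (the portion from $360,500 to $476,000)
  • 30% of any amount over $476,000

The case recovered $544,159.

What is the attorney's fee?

First $160,000 at 44% = $70,400.00
Next $200,500 at 41% = $82,205.00
Next $115,500 at 34% = $39,270.00
Remaining $68,159 at 30% = $20,447.70
Fee: $70,400.00 + $82,205.00 + $39,270.00 + $20,447.70 = $212,322.70

$212,322.70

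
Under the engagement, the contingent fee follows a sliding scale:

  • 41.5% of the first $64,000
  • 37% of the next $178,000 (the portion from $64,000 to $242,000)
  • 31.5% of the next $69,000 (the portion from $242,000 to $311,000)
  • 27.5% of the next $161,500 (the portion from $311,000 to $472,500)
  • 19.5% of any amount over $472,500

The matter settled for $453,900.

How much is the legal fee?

$153,452.50

First $64,000 at 41.5% = $26,560.00
Next $178,000 at 37% = $65,860.00
Next $69,000 at 31.5% = $21,735.00
Remaining $142,900 at 27.5% = $39,297.50
Fee: $26,560.00 + $65,860.00 + $21,735.00 + $39,297.50 = $153,452.50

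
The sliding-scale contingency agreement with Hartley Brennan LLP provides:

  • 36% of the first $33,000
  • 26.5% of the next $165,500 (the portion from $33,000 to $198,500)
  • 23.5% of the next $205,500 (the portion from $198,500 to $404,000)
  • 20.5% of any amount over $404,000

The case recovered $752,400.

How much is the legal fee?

First $33,000 at 36% = $11,880.00
Next $165,500 at 26.5% = $43,857.50
Next $205,500 at 23.5% = $48,292.50
Remaining $348,400 at 20.5% = $71,422.00
Fee: $11,880.00 + $43,857.50 + $48,292.50 + $71,422.00 = $175,452.00

$175,452.00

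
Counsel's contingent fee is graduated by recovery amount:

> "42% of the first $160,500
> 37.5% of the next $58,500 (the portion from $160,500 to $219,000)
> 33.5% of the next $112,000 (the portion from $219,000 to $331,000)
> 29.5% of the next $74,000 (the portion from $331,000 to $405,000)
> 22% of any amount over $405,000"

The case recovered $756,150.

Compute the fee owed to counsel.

$225,950.50

First $160,500 at 42% = $67,410.00
Next $58,500 at 37.5% = $21,937.50
Next $112,000 at 33.5% = $37,520.00
Next $74,000 at 29.5% = $21,830.00
Remaining $351,150 at 22% = $77,253.00
Fee: $67,410.00 + $21,937.50 + $37,520.00 + $21,830.00 + $77,253.00 = $225,950.50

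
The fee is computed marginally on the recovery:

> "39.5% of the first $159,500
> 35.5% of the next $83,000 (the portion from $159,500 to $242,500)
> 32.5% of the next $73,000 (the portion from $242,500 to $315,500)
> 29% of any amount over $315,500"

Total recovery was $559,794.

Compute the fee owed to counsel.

First $159,500 at 39.5% = $63,002.50
Next $83,000 at 35.5% = $29,465.00
Next $73,000 at 32.5% = $23,725.00
Remaining $244,294 at 29% = $70,845.26
Fee: $63,002.50 + $29,465.00 + $23,725.00 + $70,845.26 = $187,037.76

$187,037.76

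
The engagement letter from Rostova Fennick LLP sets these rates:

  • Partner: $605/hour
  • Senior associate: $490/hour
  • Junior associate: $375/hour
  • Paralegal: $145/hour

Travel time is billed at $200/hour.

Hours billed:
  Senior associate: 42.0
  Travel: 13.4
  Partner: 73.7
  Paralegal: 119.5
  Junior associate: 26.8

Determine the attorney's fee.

$95,226.00

Partner: 73.7 × $605 = $44,588.50
Senior associate: 42.0 × $490 = $20,580.00
Junior associate: 26.8 × $375 = $10,050.00
Paralegal: 119.5 × $145 = $17,327.50
Subtotal: $44,588.50 + $20,580.00 + $10,050.00 + $17,327.50 = $92,546.00
Travel: 13.4 × $200 = $2,680.00
Total: $92,546.00 + $2,680.00 = $95,226.00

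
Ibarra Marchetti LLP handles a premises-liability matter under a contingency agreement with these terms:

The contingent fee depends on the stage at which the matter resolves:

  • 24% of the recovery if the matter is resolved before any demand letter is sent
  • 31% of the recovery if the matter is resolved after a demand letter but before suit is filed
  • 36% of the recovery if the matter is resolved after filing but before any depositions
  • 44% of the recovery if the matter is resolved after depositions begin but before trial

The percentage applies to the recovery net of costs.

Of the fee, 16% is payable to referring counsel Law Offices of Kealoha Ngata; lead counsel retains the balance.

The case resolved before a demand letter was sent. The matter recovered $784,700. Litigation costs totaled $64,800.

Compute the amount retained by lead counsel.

Fee base (net of costs): $784,700 − $64,800 = $719,900
The matter resolved before a demand letter was sent, so the 24% rate applies.
$719,900 × 24% = $172,776.00
Referral share: 16% of $172,776.00 = $27,644.16; lead counsel retains $172,776.00 − $27,644.16 = $145,131.84.

$145,131.84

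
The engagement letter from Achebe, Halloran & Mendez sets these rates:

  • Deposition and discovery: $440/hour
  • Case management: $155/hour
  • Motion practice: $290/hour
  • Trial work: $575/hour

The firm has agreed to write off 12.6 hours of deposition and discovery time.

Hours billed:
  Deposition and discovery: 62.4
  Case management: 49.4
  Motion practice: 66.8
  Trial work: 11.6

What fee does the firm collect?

Deposition and discovery: 62.4 × $440 = $27,456.00
Case management: 49.4 × $155 = $7,657.00
Motion practice: 66.8 × $290 = $19,372.00
Trial work: 11.6 × $575 = $6,670.00
Subtotal: $61,155.00
Write-off: 12.6 × $440 = $5,544.00
Total: $61,155.00 − $5,544.00 = $55,611.00

$55,611.00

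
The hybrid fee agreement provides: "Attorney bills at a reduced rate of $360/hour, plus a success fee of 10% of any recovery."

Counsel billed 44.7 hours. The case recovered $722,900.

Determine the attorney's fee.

$88,382.00

Hourly: 44.7 × $360 = $16,092.00
Success fee: 10% of $722,900 = $72,290.00
Total: $16,092.00 + $72,290.00 = $88,382.00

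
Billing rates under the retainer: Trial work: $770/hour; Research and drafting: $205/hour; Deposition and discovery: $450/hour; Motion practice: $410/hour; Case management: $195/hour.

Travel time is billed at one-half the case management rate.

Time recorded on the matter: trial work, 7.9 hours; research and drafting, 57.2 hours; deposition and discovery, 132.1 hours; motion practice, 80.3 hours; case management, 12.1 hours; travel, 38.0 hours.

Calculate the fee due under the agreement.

Trial work: 7.9 × $770 = $6,083.00
Research and drafting: 57.2 × $205 = $11,726.00
Deposition and discovery: 132.1 × $450 = $59,445.00
Motion practice: 80.3 × $410 = $32,923.00
Case management: 12.1 × $195 = $2,359.50
Subtotal: $6,083.00 + $11,726.00 + $59,445.00 + $32,923.00 + $2,359.50 = $112,536.50
Travel: 38.0 × ($195 ÷ 2) = 38.0 × $97.50 = $3,705.00
Total: $112,536.50 + $3,705.00 = $116,241.50

$116,241.50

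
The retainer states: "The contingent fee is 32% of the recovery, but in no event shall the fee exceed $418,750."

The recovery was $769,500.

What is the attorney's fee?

32% of $769,500 = $246,240.00
That is under the $418,750 cap.

$246,240.00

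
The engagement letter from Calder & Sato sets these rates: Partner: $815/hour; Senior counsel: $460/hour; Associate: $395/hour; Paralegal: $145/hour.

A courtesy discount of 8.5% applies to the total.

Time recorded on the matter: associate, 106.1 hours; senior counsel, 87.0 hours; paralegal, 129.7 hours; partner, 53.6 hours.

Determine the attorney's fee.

$132,144.30

Partner: 53.6 × $815 = $43,684.00
Senior counsel: 87.0 × $460 = $40,020.00
Associate: 106.1 × $395 = $41,909.50
Paralegal: 129.7 × $145 = $18,806.50
Subtotal: $144,420.00
Less 8.5% discount: −$12,275.70
Total: $144,420.00 − $12,275.70 = $132,144.30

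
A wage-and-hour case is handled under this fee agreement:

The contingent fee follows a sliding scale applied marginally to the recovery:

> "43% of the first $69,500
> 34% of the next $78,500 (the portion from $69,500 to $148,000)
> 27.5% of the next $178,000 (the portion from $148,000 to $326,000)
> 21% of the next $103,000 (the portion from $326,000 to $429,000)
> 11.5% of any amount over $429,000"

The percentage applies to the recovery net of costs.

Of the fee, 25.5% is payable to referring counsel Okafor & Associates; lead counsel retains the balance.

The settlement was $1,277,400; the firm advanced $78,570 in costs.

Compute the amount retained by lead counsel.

$160,685.66

Fee base (net of costs): $1,277,400 − $78,570 = $1,198,830
First $69,500 at 43% = $29,885.00
Next $78,500 at 34% = $26,690.00
Next $178,000 at 27.5% = $48,950.00
Next $103,000 at 21% = $21,630.00
Remaining $769,830 at 11.5% = $88,530.45
Fee: $29,885.00 + $26,690.00 + $48,950.00 + $21,630.00 + $88,530.45 = $215,685.45
Referral share: 25.5% of $215,685.45 = $54,999.79; lead counsel retains $215,685.45 − $54,999.79 = $160,685.66.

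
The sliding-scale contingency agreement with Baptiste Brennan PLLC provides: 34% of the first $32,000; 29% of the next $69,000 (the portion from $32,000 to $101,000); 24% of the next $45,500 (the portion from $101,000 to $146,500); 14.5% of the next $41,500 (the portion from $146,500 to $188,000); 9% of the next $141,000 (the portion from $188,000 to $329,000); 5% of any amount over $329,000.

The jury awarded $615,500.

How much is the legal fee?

$74,842.50

First $32,000 at 34% = $10,880.00
Next $69,000 at 29% = $20,010.00
Next $45,500 at 24% = $10,920.00
Next $41,500 at 14.5% = $6,017.50
Next $141,000 at 9% = $12,690.00
Remaining $286,500 at 5% = $14,325.00
Fee: $10,880.00 + $20,010.00 + $10,920.00 + $6,017.50 + $12,690.00 + $14,325.00 = $74,842.50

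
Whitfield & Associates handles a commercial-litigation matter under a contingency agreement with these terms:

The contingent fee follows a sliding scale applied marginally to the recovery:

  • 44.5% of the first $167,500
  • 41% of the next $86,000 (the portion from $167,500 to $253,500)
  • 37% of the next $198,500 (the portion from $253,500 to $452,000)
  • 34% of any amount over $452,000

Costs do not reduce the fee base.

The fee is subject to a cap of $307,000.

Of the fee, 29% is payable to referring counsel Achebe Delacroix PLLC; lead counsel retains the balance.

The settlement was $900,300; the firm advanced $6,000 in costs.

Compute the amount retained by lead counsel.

Fee base is the gross recovery, $900,300; costs are reimbursed separately.
First $167,500 at 44.5% = $74,537.50
Next $86,000 at 41% = $35,260.00
Next $198,500 at 37% = $73,445.00
Remaining $448,300 at 34% = $152,422.00
Fee: $74,537.50 + $35,260.00 + $73,445.00 + $152,422.00 = $335,664.50
$335,664.50 exceeds the $307,000 cap, so the fee is capped at $307,000.00.
Referral share: 29% of $307,000.00 = $89,030.00; lead counsel retains $307,000.00 − $89,030.00 = $217,970.00.

$217,970.00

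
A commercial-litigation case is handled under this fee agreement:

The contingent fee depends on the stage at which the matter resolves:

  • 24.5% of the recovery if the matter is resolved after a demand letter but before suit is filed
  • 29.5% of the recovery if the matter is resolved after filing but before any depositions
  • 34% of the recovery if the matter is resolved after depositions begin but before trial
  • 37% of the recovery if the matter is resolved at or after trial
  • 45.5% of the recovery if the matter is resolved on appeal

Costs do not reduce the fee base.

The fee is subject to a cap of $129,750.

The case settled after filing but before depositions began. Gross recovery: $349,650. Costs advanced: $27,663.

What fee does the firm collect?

Fee base is the gross recovery, $349,650; costs are reimbursed separately.
The matter settled after filing but before depositions began, so the 29.5% rate applies.
$349,650 × 29.5% = $103,146.75
$103,146.75 is under the $129,750 cap.

$103,146.75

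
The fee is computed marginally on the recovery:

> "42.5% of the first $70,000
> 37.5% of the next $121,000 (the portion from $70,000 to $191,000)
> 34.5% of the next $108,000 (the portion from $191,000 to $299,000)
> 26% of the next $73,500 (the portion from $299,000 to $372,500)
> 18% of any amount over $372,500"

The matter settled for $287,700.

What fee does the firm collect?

First $70,000 at 42.5% = $29,750.00
Next $121,000 at 37.5% = $45,375.00
Remaining $96,700 at 34.5% = $33,361.50
Fee: $29,750.00 + $45,375.00 + $33,361.50 = $108,486.50

$108,486.50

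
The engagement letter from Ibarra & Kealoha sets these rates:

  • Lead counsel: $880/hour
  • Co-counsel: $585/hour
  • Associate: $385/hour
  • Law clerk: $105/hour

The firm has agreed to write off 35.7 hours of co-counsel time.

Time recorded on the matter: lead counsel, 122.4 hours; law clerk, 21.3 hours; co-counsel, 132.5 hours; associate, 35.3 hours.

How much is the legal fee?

$180,167.00

Lead counsel: 122.4 × $880 = $107,712.00
Co-counsel: 132.5 × $585 = $77,512.50
Associate: 35.3 × $385 = $13,590.50
Law clerk: 21.3 × $105 = $2,236.50
Subtotal: $201,051.50
Write-off: 35.7 × $585 = $20,884.50
Total: $201,051.50 − $20,884.50 = $180,167.00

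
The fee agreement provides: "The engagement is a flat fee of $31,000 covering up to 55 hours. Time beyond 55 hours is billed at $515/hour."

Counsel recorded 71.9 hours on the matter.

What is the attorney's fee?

Flat fee: $31,000.00
Excess hours: 71.9 − 55 = 16.9
Overrun: 16.9 × $515 = $8,703.50
Total: $31,000.00 + $8,703.50 = $39,703.50

$39,703.50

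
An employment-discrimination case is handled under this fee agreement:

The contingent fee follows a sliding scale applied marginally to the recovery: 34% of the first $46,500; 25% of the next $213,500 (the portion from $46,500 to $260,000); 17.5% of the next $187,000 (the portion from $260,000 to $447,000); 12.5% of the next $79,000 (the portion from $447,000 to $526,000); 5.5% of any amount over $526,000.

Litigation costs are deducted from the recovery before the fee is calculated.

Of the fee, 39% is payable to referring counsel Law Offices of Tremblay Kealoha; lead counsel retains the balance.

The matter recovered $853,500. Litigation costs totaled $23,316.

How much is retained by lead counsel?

$78,394.22

Fee base (net of costs): $853,500 − $23,316 = $830,184
First $46,500 at 34% = $15,810.00
Next $213,500 at 25% = $53,375.00
Next $187,000 at 17.5% = $32,725.00
Next $79,000 at 12.5% = $9,875.00
Remaining $304,184 at 5.5% = $16,730.12
Fee: $15,810.00 + $53,375.00 + $32,725.00 + $9,875.00 + $16,730.12 = $128,515.12
Referral share: 39% of $128,515.12 = $50,120.90; lead counsel retains $128,515.12 − $50,120.90 = $78,394.22.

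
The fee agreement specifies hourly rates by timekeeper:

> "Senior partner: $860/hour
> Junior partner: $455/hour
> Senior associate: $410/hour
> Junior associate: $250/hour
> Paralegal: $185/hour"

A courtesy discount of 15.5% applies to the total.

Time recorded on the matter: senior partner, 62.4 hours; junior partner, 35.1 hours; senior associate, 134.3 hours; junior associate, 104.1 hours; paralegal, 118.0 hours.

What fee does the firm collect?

$145,806.86

Senior partner: 62.4 × $860 = $53,664.00
Junior partner: 35.1 × $455 = $15,970.50
Senior associate: 134.3 × $410 = $55,063.00
Junior associate: 104.1 × $250 = $26,025.00
Paralegal: 118.0 × $185 = $21,830.00
Subtotal: $172,552.50
Less 15.5% discount: −$26,745.64
Total: $172,552.50 − $26,745.64 = $145,806.86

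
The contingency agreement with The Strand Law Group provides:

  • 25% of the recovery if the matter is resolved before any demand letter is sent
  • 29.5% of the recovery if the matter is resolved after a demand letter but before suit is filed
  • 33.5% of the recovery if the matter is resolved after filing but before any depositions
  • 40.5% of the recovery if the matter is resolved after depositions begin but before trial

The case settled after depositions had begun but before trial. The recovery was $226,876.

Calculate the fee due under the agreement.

The matter settled after depositions had begun but before trial, so the 40.5% rate applies.
$226,876 × 40.5% = $91,884.78

$91,884.78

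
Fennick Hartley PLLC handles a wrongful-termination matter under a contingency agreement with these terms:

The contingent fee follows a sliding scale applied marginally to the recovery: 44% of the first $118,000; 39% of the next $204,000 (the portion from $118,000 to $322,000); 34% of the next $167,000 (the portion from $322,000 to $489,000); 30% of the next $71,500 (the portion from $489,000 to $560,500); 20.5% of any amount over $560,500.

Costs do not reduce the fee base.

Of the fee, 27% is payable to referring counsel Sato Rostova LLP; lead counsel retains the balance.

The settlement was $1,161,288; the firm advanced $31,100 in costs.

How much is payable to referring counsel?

Fee base is the gross recovery, $1,161,288; costs are reimbursed separately.
First $118,000 at 44% = $51,920.00
Next $204,000 at 39% = $79,560.00
Next $167,000 at 34% = $56,780.00
Next $71,500 at 30% = $21,450.00
Remaining $600,788 at 20.5% = $123,161.54
Fee: $51,920.00 + $79,560.00 + $56,780.00 + $21,450.00 + $123,161.54 = $332,871.54
Referral share: 27% of $332,871.54 = $89,875.32; lead counsel retains $332,871.54 − $89,875.32 = $242,996.22.

$89,875.32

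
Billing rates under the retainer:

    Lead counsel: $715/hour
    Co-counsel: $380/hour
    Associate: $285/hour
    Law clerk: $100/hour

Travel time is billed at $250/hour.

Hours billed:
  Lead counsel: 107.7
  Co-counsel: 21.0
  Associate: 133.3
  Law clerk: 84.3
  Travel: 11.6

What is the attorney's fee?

$134,306.00

Lead counsel: 107.7 × $715 = $77,005.50
Co-counsel: 21.0 × $380 = $7,980.00
Associate: 133.3 × $285 = $37,990.50
Law clerk: 84.3 × $100 = $8,430.00
Subtotal: $77,005.50 + $7,980.00 + $37,990.50 + $8,430.00 = $131,406.00
Travel: 11.6 × $250 = $2,900.00
Total: $131,406.00 + $2,900.00 = $134,306.00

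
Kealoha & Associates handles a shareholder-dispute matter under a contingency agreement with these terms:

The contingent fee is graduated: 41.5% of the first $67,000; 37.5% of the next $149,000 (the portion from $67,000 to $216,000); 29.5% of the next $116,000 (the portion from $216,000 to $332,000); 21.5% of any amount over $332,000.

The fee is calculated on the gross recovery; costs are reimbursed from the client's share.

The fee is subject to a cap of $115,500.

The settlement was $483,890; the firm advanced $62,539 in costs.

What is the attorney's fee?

Fee base is the gross recovery, $483,890; costs are reimbursed separately.
First $67,000 at 41.5% = $27,805.00
Next $149,000 at 37.5% = $55,875.00
Next $116,000 at 29.5% = $34,220.00
Remaining $151,890 at 21.5% = $32,656.35
Fee: $27,805.00 + $55,875.00 + $34,220.00 + $32,656.35 = $150,556.35
$150,556.35 exceeds the $115,500 cap, so the fee is capped at $115,500.00.

$115,500.00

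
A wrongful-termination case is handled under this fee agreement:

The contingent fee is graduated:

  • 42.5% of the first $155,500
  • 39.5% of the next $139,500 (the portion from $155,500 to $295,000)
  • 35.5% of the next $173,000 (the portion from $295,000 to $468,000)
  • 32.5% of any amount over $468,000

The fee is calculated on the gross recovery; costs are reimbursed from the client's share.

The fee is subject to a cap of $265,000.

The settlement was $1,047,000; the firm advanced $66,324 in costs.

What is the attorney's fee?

$265,000.00

Fee base is the gross recovery, $1,047,000; costs are reimbursed separately.
First $155,500 at 42.5% = $66,087.50
Next $139,500 at 39.5% = $55,102.50
Next $173,000 at 35.5% = $61,415.00
Remaining $579,000 at 32.5% = $188,175.00
Fee: $66,087.50 + $55,102.50 + $61,415.00 + $188,175.00 = $370,780.00
$370,780.00 exceeds the $265,000 cap, so the fee is capped at $265,000.00.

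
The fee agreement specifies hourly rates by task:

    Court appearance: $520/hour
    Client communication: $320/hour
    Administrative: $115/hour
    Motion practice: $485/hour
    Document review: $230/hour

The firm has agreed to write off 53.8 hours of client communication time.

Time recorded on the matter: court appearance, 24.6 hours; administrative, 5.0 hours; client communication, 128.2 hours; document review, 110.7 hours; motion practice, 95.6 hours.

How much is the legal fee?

Court appearance: 24.6 × $520 = $12,792.00
Client communication: 128.2 × $320 = $41,024.00
Administrative: 5.0 × $115 = $575.00
Motion practice: 95.6 × $485 = $46,366.00
Document review: 110.7 × $230 = $25,461.00
Subtotal: $126,218.00
Write-off: 53.8 × $320 = $17,216.00
Total: $126,218.00 − $17,216.00 = $109,002.00

$109,002.00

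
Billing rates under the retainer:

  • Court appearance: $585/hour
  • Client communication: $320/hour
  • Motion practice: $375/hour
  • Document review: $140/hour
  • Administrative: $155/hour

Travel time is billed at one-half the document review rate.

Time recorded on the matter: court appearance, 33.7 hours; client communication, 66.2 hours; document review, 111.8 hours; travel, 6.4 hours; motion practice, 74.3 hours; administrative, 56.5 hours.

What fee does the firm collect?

Court appearance: 33.7 × $585 = $19,714.50
Client communication: 66.2 × $320 = $21,184.00
Motion practice: 74.3 × $375 = $27,862.50
Document review: 111.8 × $140 = $15,652.00
Administrative: 56.5 × $155 = $8,757.50
Subtotal: $19,714.50 + $21,184.00 + $27,862.50 + $15,652.00 + $8,757.50 = $93,170.50
Travel: 6.4 × ($140 ÷ 2) = 6.4 × $70.00 = $448.00
Total: $93,170.50 + $448.00 = $93,618.50

$93,618.50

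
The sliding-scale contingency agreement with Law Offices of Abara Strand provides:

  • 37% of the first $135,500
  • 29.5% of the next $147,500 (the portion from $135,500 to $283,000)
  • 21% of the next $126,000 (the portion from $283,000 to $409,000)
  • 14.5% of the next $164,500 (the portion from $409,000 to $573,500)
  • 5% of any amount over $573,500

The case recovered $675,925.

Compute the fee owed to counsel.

First $135,500 at 37% = $50,135.00
Next $147,500 at 29.5% = $43,512.50
Next $126,000 at 21% = $26,460.00
Next $164,500 at 14.5% = $23,852.50
Remaining $102,425 at 5% = $5,121.25
Fee: $50,135.00 + $43,512.50 + $26,460.00 + $23,852.50 + $5,121.25 = $149,081.25

$149,081.25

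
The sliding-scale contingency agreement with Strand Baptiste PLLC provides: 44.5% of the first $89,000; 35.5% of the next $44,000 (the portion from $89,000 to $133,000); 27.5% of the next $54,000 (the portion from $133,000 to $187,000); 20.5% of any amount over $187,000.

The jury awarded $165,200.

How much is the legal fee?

First $89,000 at 44.5% = $39,605.00
Next $44,000 at 35.5% = $15,620.00
Remaining $32,200 at 27.5% = $8,855.00
Fee: $39,605.00 + $15,620.00 + $8,855.00 = $64,080.00

$64,080.00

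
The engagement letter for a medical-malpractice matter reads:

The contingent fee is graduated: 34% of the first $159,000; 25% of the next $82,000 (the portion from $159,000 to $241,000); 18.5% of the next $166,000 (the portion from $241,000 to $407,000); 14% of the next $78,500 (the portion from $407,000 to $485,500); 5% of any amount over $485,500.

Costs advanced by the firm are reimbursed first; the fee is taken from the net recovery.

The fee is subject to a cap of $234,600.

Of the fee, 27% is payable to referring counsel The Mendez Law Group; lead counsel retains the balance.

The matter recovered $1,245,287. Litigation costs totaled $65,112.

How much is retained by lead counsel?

Fee base (net of costs): $1,245,287 − $65,112 = $1,180,175
First $159,000 at 34% = $54,060.00
Next $82,000 at 25% = $20,500.00
Next $166,000 at 18.5% = $30,710.00
Next $78,500 at 14% = $10,990.00
Remaining $694,675 at 5% = $34,733.75
Fee: $54,060.00 + $20,500.00 + $30,710.00 + $10,990.00 + $34,733.75 = $150,993.75
$150,993.75 is under the $234,600 cap.
Referral share: 27% of $150,993.75 = $40,768.31; lead counsel retains $150,993.75 − $40,768.31 = $110,225.44.

$110,225.44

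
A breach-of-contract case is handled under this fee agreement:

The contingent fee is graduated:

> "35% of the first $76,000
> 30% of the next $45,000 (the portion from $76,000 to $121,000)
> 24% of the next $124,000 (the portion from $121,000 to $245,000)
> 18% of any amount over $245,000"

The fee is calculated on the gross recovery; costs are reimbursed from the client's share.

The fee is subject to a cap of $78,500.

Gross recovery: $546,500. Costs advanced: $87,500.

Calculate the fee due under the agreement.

Fee base is the gross recovery, $546,500; costs are reimbursed separately.
First $76,000 at 35% = $26,600.00
Next $45,000 at 30% = $13,500.00
Next $124,000 at 24% = $29,760.00
Remaining $301,500 at 18% = $54,270.00
Fee: $26,600.00 + $13,500.00 + $29,760.00 + $54,270.00 = $124,130.00
$124,130.00 exceeds the $78,500 cap, so the fee is capped at $78,500.00.

$78,500.00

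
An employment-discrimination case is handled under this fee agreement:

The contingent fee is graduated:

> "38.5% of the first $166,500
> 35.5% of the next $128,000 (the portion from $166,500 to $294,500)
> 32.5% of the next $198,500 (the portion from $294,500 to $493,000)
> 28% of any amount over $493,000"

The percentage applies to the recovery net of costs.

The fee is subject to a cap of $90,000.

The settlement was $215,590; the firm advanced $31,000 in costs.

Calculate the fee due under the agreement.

Fee base (net of costs): $215,590 − $31,000 = $184,590
First $166,500 at 38.5% = $64,102.50
Remaining $18,090 at 35.5% = $6,421.95
Fee: $64,102.50 + $6,421.95 = $70,524.45
$70,524.45 is under the $90,000 cap.

$70,524.45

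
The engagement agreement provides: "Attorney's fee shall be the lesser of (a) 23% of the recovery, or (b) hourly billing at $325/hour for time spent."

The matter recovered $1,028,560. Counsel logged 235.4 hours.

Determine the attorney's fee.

(a) 23% of $1,028,560 = $236,568.80
(b) 235.4 × $325 = $76,505.00
The lesser is (b): $76,505.00.

$76,505.00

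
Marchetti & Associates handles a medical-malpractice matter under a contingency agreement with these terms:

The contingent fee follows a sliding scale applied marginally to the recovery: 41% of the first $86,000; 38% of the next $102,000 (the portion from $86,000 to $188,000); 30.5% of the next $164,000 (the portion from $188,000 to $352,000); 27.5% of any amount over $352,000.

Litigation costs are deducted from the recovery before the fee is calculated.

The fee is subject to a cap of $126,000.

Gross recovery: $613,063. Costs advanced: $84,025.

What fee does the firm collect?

$126,000.00

Fee base (net of costs): $613,063 − $84,025 = $529,038
First $86,000 at 41% = $35,260.00
Next $102,000 at 38% = $38,760.00
Next $164,000 at 30.5% = $50,020.00
Remaining $177,038 at 27.5% = $48,685.45
Fee: $35,260.00 + $38,760.00 + $50,020.00 + $48,685.45 = $172,725.45
$172,725.45 exceeds the $126,000 cap, so the fee is capped at $126,000.00.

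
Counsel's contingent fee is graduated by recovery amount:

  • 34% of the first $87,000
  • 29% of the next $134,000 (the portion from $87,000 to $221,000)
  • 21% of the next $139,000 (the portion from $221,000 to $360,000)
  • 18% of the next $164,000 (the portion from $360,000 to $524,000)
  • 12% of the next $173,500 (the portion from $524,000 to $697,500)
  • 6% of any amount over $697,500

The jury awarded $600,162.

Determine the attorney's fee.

First $87,000 at 34% = $29,580.00
Next $134,000 at 29% = $38,860.00
Next $139,000 at 21% = $29,190.00
Next $164,000 at 18% = $29,520.00
Remaining $76,162 at 12% = $9,139.44
Fee: $29,580.00 + $38,860.00 + $29,190.00 + $29,520.00 + $9,139.44 = $136,289.44

$136,289.44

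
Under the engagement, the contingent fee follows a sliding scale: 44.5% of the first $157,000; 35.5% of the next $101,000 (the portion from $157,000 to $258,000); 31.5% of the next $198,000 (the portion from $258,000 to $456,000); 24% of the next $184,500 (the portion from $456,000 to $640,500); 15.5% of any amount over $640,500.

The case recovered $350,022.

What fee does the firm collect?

First $157,000 at 44.5% = $69,865.00
Next $101,000 at 35.5% = $35,855.00
Remaining $92,022 at 31.5% = $28,986.93
Fee: $69,865.00 + $35,855.00 + $28,986.93 = $134,706.93

$134,706.93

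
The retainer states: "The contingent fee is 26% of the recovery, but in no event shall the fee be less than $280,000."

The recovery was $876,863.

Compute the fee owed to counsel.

26% of $876,863 = $227,984.38
That is below the $280,000 minimum, so the minimum applies.

$280,000.00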